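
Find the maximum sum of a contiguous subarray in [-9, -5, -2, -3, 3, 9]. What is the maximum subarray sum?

Using Kadane's algorithm on [-9, -5, -2, -3, 3, 9]:

Scanning through the array:
Position 1 (value -5): max_ending_here = -5, max_so_far = -5
Position 2 (value -2): max_ending_here = -2, max_so_far = -2
Position 3 (value -3): max_ending_here = -3, max_so_far = -2
Position 4 (value 3): max_ending_here = 3, max_so_far = 3
Position 5 (value 9): max_ending_here = 12, max_so_far = 12

Maximum subarray: [3, 9]
Maximum sum: 12

The maximum subarray is [3, 9] with sum 12. This subarray runs from index 4 to index 5.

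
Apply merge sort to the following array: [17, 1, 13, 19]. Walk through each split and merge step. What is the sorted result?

Merge sort trace:

Split: [17, 1, 13, 19] -> [17, 1] and [13, 19]
  Split: [17, 1] -> [17] and [1]
  Merge: [17] + [1] -> [1, 17]
  Split: [13, 19] -> [13] and [19]
  Merge: [13] + [19] -> [13, 19]
Merge: [1, 17] + [13, 19] -> [1, 13, 17, 19]

Final sorted array: [1, 13, 17, 19]

The merge sort proceeds by recursively splitting the array and merging sorted halves.
After all merges, the sorted array is [1, 13, 17, 19].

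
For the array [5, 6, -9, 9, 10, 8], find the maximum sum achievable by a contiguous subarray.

Using Kadane's algorithm on [5, 6, -9, 9, 10, 8]:

Scanning through the array:
Position 1 (value 6): max_ending_here = 11, max_so_far = 11
Position 2 (value -9): max_ending_here = 2, max_so_far = 11
Position 3 (value 9): max_ending_here = 11, max_so_far = 11
Position 4 (value 10): max_ending_here = 21, max_so_far = 21
Position 5 (value 8): max_ending_here = 29, max_so_far = 29

Maximum subarray: [5, 6, -9, 9, 10, 8]
Maximum sum: 29

The maximum subarray is [5, 6, -9, 9, 10, 8] with sum 29. This subarray runs from index 0 to index 5.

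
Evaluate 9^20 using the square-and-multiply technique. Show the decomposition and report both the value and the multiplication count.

Computing 9^20 by squaring (build up from 9^1; each line after the first costs one multiplication):

9^1 = 9
9^2 = (9^1)^2 = 9^2 = 81
9^4 = (9^2)^2 = 81^2 = 6561
9^5 = 9 * 9^4 = 9 * 6561 = 59049
9^10 = (9^5)^2 = 59049^2 = 3486784401
9^20 = (9^10)^2 = 3486784401^2 = 12157665459056928801

Result: 12157665459056928801
Multiplications needed: 5 (5 lines after 9^1)

9^20 = 12157665459056928801. Using exponentiation by squaring, this requires 5 multiplications. The key idea: if the exponent is even, square the half-power; if odd, multiply by the base once.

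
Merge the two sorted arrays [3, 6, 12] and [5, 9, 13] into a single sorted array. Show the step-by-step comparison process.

Merging process:

Compare 3 vs 5: take 3 from left. Merged: [3]
Compare 6 vs 5: take 5 from right. Merged: [3, 5]
Compare 6 vs 9: take 6 from left. Merged: [3, 5, 6]
Compare 12 vs 9: take 9 from right. Merged: [3, 5, 6, 9]
Compare 12 vs 13: take 12 from left. Merged: [3, 5, 6, 9, 12]
Append remaining from right: [13]. Merged: [3, 5, 6, 9, 12, 13]

Final merged array: [3, 5, 6, 9, 12, 13]
Total comparisons: 5

The merged array is [3, 5, 6, 9, 12, 13], requiring 5 comparisons. The merge step runs in O(n) time where n is the total number of elements.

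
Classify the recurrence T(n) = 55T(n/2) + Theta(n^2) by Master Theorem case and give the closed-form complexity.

Master Theorem for T(n) = 55T(n/2) + O(n^2):

a = 55, b = 2, c = 2
log_b(a) = log_2(55) = 5.7814

Case 1: c = 2 < log_2(55) = 5.7814
T(n) = O(n^(log_2 55))

For T(n) = 55T(n/2) + O(n^2): log_2(55) = 5.7814. This is Case 1 of the Master Theorem (c < log_b(a), work dominated by leaves), giving O(n^(log_2 55)).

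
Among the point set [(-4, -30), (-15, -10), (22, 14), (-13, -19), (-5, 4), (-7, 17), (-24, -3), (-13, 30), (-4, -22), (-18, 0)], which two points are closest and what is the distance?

Computing all pairwise distances among 10 points:

d((-4, -30), (-15, -10)) = 22.8254
d((-4, -30), (22, 14)) = 51.1077
d((-4, -30), (-13, -19)) = 14.2127
d((-4, -30), (-5, 4)) = 34.0147
d((-4, -30), (-7, 17)) = 47.0956
d((-4, -30), (-24, -3)) = 33.6006
d((-4, -30), (-13, 30)) = 60.6712
d((-4, -30), (-4, -22)) = 8.0
d((-4, -30), (-18, 0)) = 33.1059
d((-15, -10), (22, 14)) = 44.1022
d((-15, -10), (-13, -19)) = 9.2195
d((-15, -10), (-5, 4)) = 17.2047
d((-15, -10), (-7, 17)) = 28.1603
d((-15, -10), (-24, -3)) = 11.4018
d((-15, -10), (-13, 30)) = 40.05
d((-15, -10), (-4, -22)) = 16.2788
d((-15, -10), (-18, 0)) = 10.4403
d((22, 14), (-13, -19)) = 48.1041
d((22, 14), (-5, 4)) = 28.7924
d((22, 14), (-7, 17)) = 29.1548
d((22, 14), (-24, -3)) = 49.0408
d((22, 14), (-13, 30)) = 38.4838
d((22, 14), (-4, -22)) = 44.4072
d((22, 14), (-18, 0)) = 42.3792
d((-13, -19), (-5, 4)) = 24.3516
d((-13, -19), (-7, 17)) = 36.4966
d((-13, -19), (-24, -3)) = 19.4165
d((-13, -19), (-13, 30)) = 49.0
d((-13, -19), (-4, -22)) = 9.4868
d((-13, -19), (-18, 0)) = 19.6469
d((-5, 4), (-7, 17)) = 13.1529
d((-5, 4), (-24, -3)) = 20.2485
d((-5, 4), (-13, 30)) = 27.2029
d((-5, 4), (-4, -22)) = 26.0192
d((-5, 4), (-18, 0)) = 13.6015
d((-7, 17), (-24, -3)) = 26.2488
d((-7, 17), (-13, 30)) = 14.3178
d((-7, 17), (-4, -22)) = 39.1152
d((-7, 17), (-18, 0)) = 20.2485
d((-24, -3), (-13, 30)) = 34.7851
d((-24, -3), (-4, -22)) = 27.5862
d((-24, -3), (-18, 0)) = 6.7082 <-- minimum
d((-13, 30), (-4, -22)) = 52.7731
d((-13, 30), (-18, 0)) = 30.4138
d((-4, -22), (-18, 0)) = 26.0768

Closest pair: (-24, -3) and (-18, 0) with distance 6.7082

The closest pair is (-24, -3) and (-18, 0) with Euclidean distance 6.7082. For 10 points, brute-force pairwise comparison is shown above. For large n, the divide-and-conquer algorithm (sort by x, recurse on halves, check the dividing strip) achieves O(n log n).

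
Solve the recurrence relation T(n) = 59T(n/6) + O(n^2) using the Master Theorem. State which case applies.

Master Theorem for T(n) = 59T(n/6) + O(n^2):

a = 59, b = 6, c = 2
log_b(a) = log_6(59) = 2.2757

Case 1: c = 2 < log_6(59) = 2.2757
T(n) = O(n^(log_6 59))

For T(n) = 59T(n/6) + O(n^2): log_6(59) = 2.2757. This is Case 1 of the Master Theorem (c < log_b(a), work dominated by leaves), giving O(n^(log_6 59)).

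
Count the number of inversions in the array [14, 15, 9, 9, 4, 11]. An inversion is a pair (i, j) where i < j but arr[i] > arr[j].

Finding inversions in [14, 15, 9, 9, 4, 11]:

(0, 2): arr[0]=14 > arr[2]=9
(0, 3): arr[0]=14 > arr[3]=9
(0, 4): arr[0]=14 > arr[4]=4
(0, 5): arr[0]=14 > arr[5]=11
(1, 2): arr[1]=15 > arr[2]=9
(1, 3): arr[1]=15 > arr[3]=9
(1, 4): arr[1]=15 > arr[4]=4
(1, 5): arr[1]=15 > arr[5]=11
(2, 4): arr[2]=9 > arr[4]=4
(3, 4): arr[3]=9 > arr[4]=4

Total inversions: 10

The array has 10 inversion(s): (0,2), (0,3), (0,4), (0,5), (1,2), (1,3), (1,4), (1,5), (2,4), (3,4). Each pair (i,j) satisfies i < j and arr[i] > arr[j].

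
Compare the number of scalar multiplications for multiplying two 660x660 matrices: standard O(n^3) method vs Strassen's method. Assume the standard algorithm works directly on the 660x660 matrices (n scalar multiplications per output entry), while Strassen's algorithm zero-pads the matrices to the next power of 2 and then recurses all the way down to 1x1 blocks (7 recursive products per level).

Matrix multiplication for 660x660 matrices:

Strassen's algorithm requires power-of-2 dimensions. Pad 660x660 to 1024x1024 (next power of 2).

Standard algorithm: 660^3 = 287496000 multiplications
Strassen's algorithm: 7^(log2(1024)) = 7^10 = 282475249 multiplications
Savings: 287496000 - 282475249 = 5020751 multiplications

Standard: 287496000 multiplications (660^3). Strassen: 282475249 multiplications (7^10, after padding to 1024x1024). Strassen reduces 8 recursive multiplications to 7 at each level.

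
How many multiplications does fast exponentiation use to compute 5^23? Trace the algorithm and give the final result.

Computing 5^23 by squaring (build up from 5^1; each line after the first costs one multiplication):

5^1 = 5
5^2 = (5^1)^2 = 5^2 = 25
5^4 = (5^2)^2 = 25^2 = 625
5^5 = 5 * 5^4 = 5 * 625 = 3125
5^10 = (5^5)^2 = 3125^2 = 9765625
5^11 = 5 * 5^10 = 5 * 9765625 = 48828125
5^22 = (5^11)^2 = 48828125^2 = 2384185791015625
5^23 = 5 * 5^22 = 5 * 2384185791015625 = 11920928955078125

Result: 11920928955078125
Multiplications needed: 7 (7 lines after 5^1)

5^23 = 11920928955078125. Using exponentiation by squaring, this requires 7 multiplications. The key idea: if the exponent is even, square the half-power; if odd, multiply by the base once.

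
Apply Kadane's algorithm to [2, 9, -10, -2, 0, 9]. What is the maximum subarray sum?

Using Kadane's algorithm on [2, 9, -10, -2, 0, 9]:

Scanning through the array:
Position 1 (value 9): max_ending_here = 11, max_so_far = 11
Position 2 (value -10): max_ending_here = 1, max_so_far = 11
Position 3 (value -2): max_ending_here = -1, max_so_far = 11
Position 4 (value 0): max_ending_here = 0, max_so_far = 11
Position 5 (value 9): max_ending_here = 9, max_so_far = 11

Maximum subarray: [2, 9]
Maximum sum: 11

The maximum subarray is [2, 9] with sum 11. This subarray runs from index 0 to index 1.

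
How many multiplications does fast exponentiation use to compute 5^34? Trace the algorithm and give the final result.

Computing 5^34 by squaring (build up from 5^1; each line after the first costs one multiplication):

5^1 = 5
5^2 = (5^1)^2 = 5^2 = 25
5^4 = (5^2)^2 = 25^2 = 625
5^8 = (5^4)^2 = 625^2 = 390625
5^16 = (5^8)^2 = 390625^2 = 152587890625
5^17 = 5 * 5^16 = 5 * 152587890625 = 762939453125
5^34 = (5^17)^2 = 762939453125^2 = 582076609134674072265625

Result: 582076609134674072265625
Multiplications needed: 6 (6 lines after 5^1)

5^34 = 582076609134674072265625. Using exponentiation by squaring, this requires 6 multiplications. The key idea: if the exponent is even, square the half-power; if odd, multiply by the base once.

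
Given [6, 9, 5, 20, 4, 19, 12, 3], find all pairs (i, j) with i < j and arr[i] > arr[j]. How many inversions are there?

Finding inversions in [6, 9, 5, 20, 4, 19, 12, 3]:

(0, 2): arr[0]=6 > arr[2]=5
(0, 4): arr[0]=6 > arr[4]=4
(0, 7): arr[0]=6 > arr[7]=3
(1, 2): arr[1]=9 > arr[2]=5
(1, 4): arr[1]=9 > arr[4]=4
(1, 7): arr[1]=9 > arr[7]=3
(2, 4): arr[2]=5 > arr[4]=4
(2, 7): arr[2]=5 > arr[7]=3
(3, 4): arr[3]=20 > arr[4]=4
(3, 5): arr[3]=20 > arr[5]=19
(3, 6): arr[3]=20 > arr[6]=12
(3, 7): arr[3]=20 > arr[7]=3
(4, 7): arr[4]=4 > arr[7]=3
(5, 6): arr[5]=19 > arr[6]=12
(5, 7): arr[5]=19 > arr[7]=3
(6, 7): arr[6]=12 > arr[7]=3

Total inversions: 16

The array has 16 inversion(s): (0,2), (0,4), (0,7), (1,2), (1,4), (1,7), (2,4), (2,7), (3,4), (3,5), (3,6), (3,7), (4,7), (5,6), (5,7), (6,7). Each pair (i,j) satisfies i < j and arr[i] > arr[j].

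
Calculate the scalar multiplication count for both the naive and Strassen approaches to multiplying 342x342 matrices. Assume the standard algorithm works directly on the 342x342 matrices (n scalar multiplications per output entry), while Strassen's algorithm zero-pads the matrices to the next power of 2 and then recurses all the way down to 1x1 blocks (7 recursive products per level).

Matrix multiplication for 342x342 matrices:

Strassen's algorithm requires power-of-2 dimensions. Pad 342x342 to 512x512 (next power of 2).

Standard algorithm: 342^3 = 40001688 multiplications
Strassen's algorithm: 7^(log2(512)) = 7^9 = 40353607 multiplications
Difference: 40001688 - 40353607 = -351919 (Strassen uses MORE here due to padding overhead — for small or just-over-power-of-2 n, padding can outweigh the per-level savings)

Standard: 40001688 multiplications (342^3). Strassen: 40353607 multiplications (7^9, after padding to 512x512). Strassen reduces 8 recursive multiplications to 7 at each level.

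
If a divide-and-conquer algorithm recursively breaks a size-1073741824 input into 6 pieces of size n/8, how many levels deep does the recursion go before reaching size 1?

For divide and conquer with division factor 8:

Problem sizes at each level:
Level 0: 1073741824
Level 1: 134217728
Level 2: 16777216
Level 3: 2097152
Level 4: 262144
Level 5: 32768
Level 6: 4096
Level 7: 512
Level 8: 64
Level 9: 8
Level 10: 1

The root is level 0 and the size-1 base case is level 10 (the tree spans levels 0 through 10, i.e. 11 levels counting the root), so the depth is the number of divisions: log_8(1073741824) = 10

The recursion tree depth is log_8(1073741824) = 10. At each level, the problem size is divided by 8, so it takes 10 divisions to reduce to a base case of size 1. The algorithm makes 6 recursive calls at each level.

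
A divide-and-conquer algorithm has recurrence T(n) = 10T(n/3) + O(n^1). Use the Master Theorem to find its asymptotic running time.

Master Theorem for T(n) = 10T(n/3) + O(n^1):

a = 10, b = 3, c = 1
log_b(a) = log_3(10) = 2.0959

Case 1: c = 1 < log_3(10) = 2.0959
T(n) = O(n^(log_3 10))

For T(n) = 10T(n/3) + O(n^1): log_3(10) = 2.0959. This is Case 1 of the Master Theorem (c < log_b(a), work dominated by leaves), giving O(n^(log_3 10)).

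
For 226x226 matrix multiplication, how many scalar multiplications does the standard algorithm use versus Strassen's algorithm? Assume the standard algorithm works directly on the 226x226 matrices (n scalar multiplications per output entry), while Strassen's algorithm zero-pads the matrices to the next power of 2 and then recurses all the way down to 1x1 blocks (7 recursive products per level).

Matrix multiplication for 226x226 matrices:

Strassen's algorithm requires power-of-2 dimensions. Pad 226x226 to 256x256 (next power of 2).

Standard algorithm: 226^3 = 11543176 multiplications
Strassen's algorithm: 7^(log2(256)) = 7^8 = 5764801 multiplications
Savings: 11543176 - 5764801 = 5778375 multiplications

Standard: 11543176 multiplications (226^3). Strassen: 5764801 multiplications (7^8, after padding to 256x256). Strassen reduces 8 recursive multiplications to 7 at each level.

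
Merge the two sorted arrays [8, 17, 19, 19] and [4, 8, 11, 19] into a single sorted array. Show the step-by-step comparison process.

Merging process:

Compare 8 vs 4: take 4 from right. Merged: [4]
Compare 8 vs 8: take 8 from left. Merged: [4, 8]
Compare 17 vs 8: take 8 from right. Merged: [4, 8, 8]
Compare 17 vs 11: take 11 from right. Merged: [4, 8, 8, 11]
Compare 17 vs 19: take 17 from left. Merged: [4, 8, 8, 11, 17]
Compare 19 vs 19: take 19 from left. Merged: [4, 8, 8, 11, 17, 19]
Compare 19 vs 19: take 19 from left. Merged: [4, 8, 8, 11, 17, 19, 19]
Append remaining from right: [19]. Merged: [4, 8, 8, 11, 17, 19, 19, 19]

Final merged array: [4, 8, 8, 11, 17, 19, 19, 19]
Total comparisons: 7

The merged array is [4, 8, 8, 11, 17, 19, 19, 19], requiring 7 comparisons. The merge step runs in O(n) time where n is the total number of elements.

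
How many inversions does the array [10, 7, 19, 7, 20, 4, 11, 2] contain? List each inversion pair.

Finding inversions in [10, 7, 19, 7, 20, 4, 11, 2]:

(0, 1): arr[0]=10 > arr[1]=7
(0, 3): arr[0]=10 > arr[3]=7
(0, 5): arr[0]=10 > arr[5]=4
(0, 7): arr[0]=10 > arr[7]=2
(1, 5): arr[1]=7 > arr[5]=4
(1, 7): arr[1]=7 > arr[7]=2
(2, 3): arr[2]=19 > arr[3]=7
(2, 5): arr[2]=19 > arr[5]=4
(2, 6): arr[2]=19 > arr[6]=11
(2, 7): arr[2]=19 > arr[7]=2
(3, 5): arr[3]=7 > arr[5]=4
(3, 7): arr[3]=7 > arr[7]=2
(4, 5): arr[4]=20 > arr[5]=4
(4, 6): arr[4]=20 > arr[6]=11
(4, 7): arr[4]=20 > arr[7]=2
(5, 7): arr[5]=4 > arr[7]=2
(6, 7): arr[6]=11 > arr[7]=2

Total inversions: 17

The array has 17 inversion(s): (0,1), (0,3), (0,5), (0,7), (1,5), (1,7), (2,3), (2,5), (2,6), (2,7), (3,5), (3,7), (4,5), (4,6), (4,7), (5,7), (6,7). Each pair (i,j) satisfies i < j and arr[i] > arr[j].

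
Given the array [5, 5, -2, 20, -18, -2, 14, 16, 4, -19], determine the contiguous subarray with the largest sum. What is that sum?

Using Kadane's algorithm on [5, 5, -2, 20, -18, -2, 14, 16, 4, -19]:

Scanning through the array:
Position 1 (value 5): max_ending_here = 10, max_so_far = 10
Position 2 (value -2): max_ending_here = 8, max_so_far = 10
Position 3 (value 20): max_ending_here = 28, max_so_far = 28
Position 4 (value -18): max_ending_here = 10, max_so_far = 28
Position 5 (value -2): max_ending_here = 8, max_so_far = 28
Position 6 (value 14): max_ending_here = 22, max_so_far = 28
Position 7 (value 16): max_ending_here = 38, max_so_far = 38
Position 8 (value 4): max_ending_here = 42, max_so_far = 42
Position 9 (value -19): max_ending_here = 23, max_so_far = 42

Maximum subarray: [5, 5, -2, 20, -18, -2, 14, 16, 4]
Maximum sum: 42

The maximum subarray is [5, 5, -2, 20, -18, -2, 14, 16, 4] with sum 42. This subarray runs from index 0 to index 8.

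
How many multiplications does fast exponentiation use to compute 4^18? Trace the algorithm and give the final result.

Computing 4^18 by squaring (build up from 4^1; each line after the first costs one multiplication):

4^1 = 4
4^2 = (4^1)^2 = 4^2 = 16
4^4 = (4^2)^2 = 16^2 = 256
4^8 = (4^4)^2 = 256^2 = 65536
4^9 = 4 * 4^8 = 4 * 65536 = 262144
4^18 = (4^9)^2 = 262144^2 = 68719476736

Result: 68719476736
Multiplications needed: 5 (5 lines after 4^1)

4^18 = 68719476736. Using exponentiation by squaring, this requires 5 multiplications. The key idea: if the exponent is even, square the half-power; if odd, multiply by the base once.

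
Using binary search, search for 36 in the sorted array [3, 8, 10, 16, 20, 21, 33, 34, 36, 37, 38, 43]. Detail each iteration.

Binary search for 36 in [3, 8, 10, 16, 20, 21, 33, 34, 36, 37, 38, 43]:

lo=0, hi=11, mid=5, arr[mid]=21 -> 21 < 36, search right half
lo=6, hi=11, mid=8, arr[mid]=36 -> Found target at index 8!

Binary search finds 36 at index 8 after 2 comparisons. The search repeatedly halves the search space by comparing with the middle element.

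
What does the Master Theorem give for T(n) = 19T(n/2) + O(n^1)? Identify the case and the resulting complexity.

Master Theorem for T(n) = 19T(n/2) + O(n^1):

a = 19, b = 2, c = 1
log_b(a) = log_2(19) = 4.2479

Case 1: c = 1 < log_2(19) = 4.2479
T(n) = O(n^(log_2 19))

For T(n) = 19T(n/2) + O(n^1): log_2(19) = 4.2479. This is Case 1 of the Master Theorem (c < log_b(a), work dominated by leaves), giving O(n^(log_2 19)).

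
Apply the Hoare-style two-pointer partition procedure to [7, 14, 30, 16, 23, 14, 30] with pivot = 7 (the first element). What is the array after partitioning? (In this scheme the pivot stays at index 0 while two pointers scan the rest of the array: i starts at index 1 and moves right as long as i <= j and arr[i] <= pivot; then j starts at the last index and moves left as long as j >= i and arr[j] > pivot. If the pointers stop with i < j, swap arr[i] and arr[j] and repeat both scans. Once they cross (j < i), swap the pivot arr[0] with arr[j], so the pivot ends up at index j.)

Hoare-style two-pointer partition with pivot = 7:

Initial array: [7, 14, 30, 16, 23, 14, 30]

Pointers start at i = 1, j = 6.
i ends at 1, j ends at 0: the pointers have crossed (j < i), so scanning stops.

j = 0, so swapping arr[0] with arr[j] leaves the pivot at position 0: [7, 14, 30, 16, 23, 14, 30]
Pivot position: 0

After partitioning with pivot 7, the array becomes [7, 14, 30, 16, 23, 14, 30]. The pivot is placed at index 0. All elements to the left of the pivot are <= 7, and all elements to the right are > 7.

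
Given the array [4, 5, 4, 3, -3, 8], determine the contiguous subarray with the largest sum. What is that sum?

Using Kadane's algorithm on [4, 5, 4, 3, -3, 8]:

Scanning through the array:
Position 1 (value 5): max_ending_here = 9, max_so_far = 9
Position 2 (value 4): max_ending_here = 13, max_so_far = 13
Position 3 (value 3): max_ending_here = 16, max_so_far = 16
Position 4 (value -3): max_ending_here = 13, max_so_far = 16
Position 5 (value 8): max_ending_here = 21, max_so_far = 21

Maximum subarray: [4, 5, 4, 3, -3, 8]
Maximum sum: 21

The maximum subarray is [4, 5, 4, 3, -3, 8] with sum 21. This subarray runs from index 0 to index 5.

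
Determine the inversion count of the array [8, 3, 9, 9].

Finding inversions in [8, 3, 9, 9]:

(0, 1): arr[0]=8 > arr[1]=3

Total inversions: 1

The array has 1 inversion(s): (0,1). Each pair (i,j) satisfies i < j and arr[i] > arr[j].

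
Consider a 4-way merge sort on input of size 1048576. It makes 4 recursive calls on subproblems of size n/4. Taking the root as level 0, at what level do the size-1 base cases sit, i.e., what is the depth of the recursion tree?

For divide and conquer with division factor 4:

Problem sizes at each level:
Level 0: 1048576
Level 1: 262144
Level 2: 65536
Level 3: 16384
Level 4: 4096
Level 5: 1024
Level 6: 256
Level 7: 64
Level 8: 16
Level 9: 4
Level 10: 1

The root is level 0 and the size-1 base case is level 10 (the tree spans levels 0 through 10, i.e. 11 levels counting the root), so the depth is the number of divisions: log_4(1048576) = 10

The recursion tree depth is log_4(1048576) = 10. At each level, the problem size is divided by 4, so it takes 10 divisions to reduce to a base case of size 1. The algorithm makes 4 recursive calls at each level.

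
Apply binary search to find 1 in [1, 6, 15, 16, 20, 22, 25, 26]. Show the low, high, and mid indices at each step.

Binary search for 1 in [1, 6, 15, 16, 20, 22, 25, 26]:

lo=0, hi=7, mid=3, arr[mid]=16 -> 16 > 1, search left half
lo=0, hi=2, mid=1, arr[mid]=6 -> 6 > 1, search left half
lo=0, hi=0, mid=0, arr[mid]=1 -> Found target at index 0!

Binary search finds 1 at index 0 after 3 comparisons. The search repeatedly halves the search space by comparing with the middle element.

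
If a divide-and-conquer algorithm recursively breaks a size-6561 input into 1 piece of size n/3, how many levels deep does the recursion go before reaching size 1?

For divide and conquer with division factor 3:

Problem sizes at each level:
Level 0: 6561
Level 1: 2187
Level 2: 729
Level 3: 243
Level 4: 81
Level 5: 27
Level 6: 9
Level 7: 3
Level 8: 1

The root is level 0 and the size-1 base case is level 8 (the tree spans levels 0 through 8, i.e. 9 levels counting the root), so the depth is the number of divisions: log_3(6561) = 8

The recursion tree depth is log_3(6561) = 8. At each level, the problem size is divided by 3, so it takes 8 divisions to reduce to a base case of size 1. The algorithm makes 1 recursive call at each level.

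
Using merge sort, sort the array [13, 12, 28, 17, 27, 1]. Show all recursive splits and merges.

Merge sort trace:

Split: [13, 12, 28, 17, 27, 1] -> [13, 12, 28] and [17, 27, 1]
  Split: [13, 12, 28] -> [13] and [12, 28]
    Split: [12, 28] -> [12] and [28]
    Merge: [12] + [28] -> [12, 28]
  Merge: [13] + [12, 28] -> [12, 13, 28]
  Split: [17, 27, 1] -> [17] and [27, 1]
    Split: [27, 1] -> [27] and [1]
    Merge: [27] + [1] -> [1, 27]
  Merge: [17] + [1, 27] -> [1, 17, 27]
Merge: [12, 13, 28] + [1, 17, 27] -> [1, 12, 13, 17, 27, 28]

Final sorted array: [1, 12, 13, 17, 27, 28]

The merge sort proceeds by recursively splitting the array and merging sorted halves.
After all merges, the sorted array is [1, 12, 13, 17, 27, 28].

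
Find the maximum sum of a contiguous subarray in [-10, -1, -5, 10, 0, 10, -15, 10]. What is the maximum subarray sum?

Using Kadane's algorithm on [-10, -1, -5, 10, 0, 10, -15, 10]:

Scanning through the array:
Position 1 (value -1): max_ending_here = -1, max_so_far = -1
Position 2 (value -5): max_ending_here = -5, max_so_far = -1
Position 3 (value 10): max_ending_here = 10, max_so_far = 10
Position 4 (value 0): max_ending_here = 10, max_so_far = 10
Position 5 (value 10): max_ending_here = 20, max_so_far = 20
Position 6 (value -15): max_ending_here = 5, max_so_far = 20
Position 7 (value 10): max_ending_here = 15, max_so_far = 20

Maximum subarray: [10, 0, 10]
Maximum sum: 20

The maximum subarray is [10, 0, 10] with sum 20. This subarray runs from index 3 to index 5.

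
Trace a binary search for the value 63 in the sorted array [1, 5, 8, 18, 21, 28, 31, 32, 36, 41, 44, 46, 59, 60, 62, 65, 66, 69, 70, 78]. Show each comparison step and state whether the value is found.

Binary search for 63 in [1, 5, 8, 18, 21, 28, 31, 32, 36, 41, 44, 46, 59, 60, 62, 65, 66, 69, 70, 78]:

lo=0, hi=19, mid=9, arr[mid]=41 -> 41 < 63, search right half
lo=10, hi=19, mid=14, arr[mid]=62 -> 62 < 63, search right half
lo=15, hi=19, mid=17, arr[mid]=69 -> 69 > 63, search left half
lo=15, hi=16, mid=15, arr[mid]=65 -> 65 > 63, search left half
lo=15 > hi=14, target 63 not found

Binary search determines that 63 is not in the array after 4 comparisons. The search space was exhausted without finding the target.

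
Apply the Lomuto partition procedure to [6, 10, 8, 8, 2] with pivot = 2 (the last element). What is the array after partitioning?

Lomuto partition with pivot = 2:

Initial array: [6, 10, 8, 8, 2]

arr[0]=6 > 2: no swap
arr[1]=10 > 2: no swap
arr[2]=8 > 2: no swap
arr[3]=8 > 2: no swap

Place pivot at position 0: [2, 10, 8, 8, 6]
Pivot position: 0

After partitioning with pivot 2, the array becomes [2, 10, 8, 8, 6]. The pivot is placed at index 0. All elements to the left of the pivot are <= 2, and all elements to the right are > 2.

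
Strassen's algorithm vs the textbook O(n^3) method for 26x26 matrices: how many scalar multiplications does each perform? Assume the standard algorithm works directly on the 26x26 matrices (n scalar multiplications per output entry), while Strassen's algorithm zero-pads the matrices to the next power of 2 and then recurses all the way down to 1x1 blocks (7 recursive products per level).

Matrix multiplication for 26x26 matrices:

Strassen's algorithm requires power-of-2 dimensions. Pad 26x26 to 32x32 (next power of 2).

Standard algorithm: 26^3 = 17576 multiplications
Strassen's algorithm: 7^(log2(32)) = 7^5 = 16807 multiplications
Savings: 17576 - 16807 = 769 multiplications

Standard: 17576 multiplications (26^3). Strassen: 16807 multiplications (7^5, after padding to 32x32). Strassen reduces 8 recursive multiplications to 7 at each level.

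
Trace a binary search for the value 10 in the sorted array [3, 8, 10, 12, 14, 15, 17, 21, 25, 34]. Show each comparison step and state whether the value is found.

Binary search for 10 in [3, 8, 10, 12, 14, 15, 17, 21, 25, 34]:

lo=0, hi=9, mid=4, arr[mid]=14 -> 14 > 10, search left half
lo=0, hi=3, mid=1, arr[mid]=8 -> 8 < 10, search right half
lo=2, hi=3, mid=2, arr[mid]=10 -> Found target at index 2!

Binary search finds 10 at index 2 after 3 comparisons. The search repeatedly halves the search space by comparing with the middle element.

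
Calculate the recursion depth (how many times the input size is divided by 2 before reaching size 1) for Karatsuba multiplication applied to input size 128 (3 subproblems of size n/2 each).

For divide and conquer with division factor 2:

Problem sizes at each level:
Level 0: 128
Level 1: 64
Level 2: 32
Level 3: 16
Level 4: 8
Level 5: 4
Level 6: 2
Level 7: 1

The root is level 0 and the size-1 base case is level 7 (the tree spans levels 0 through 7, i.e. 8 levels counting the root), so the depth is the number of divisions: log_2(128) = 7

The recursion tree depth is log_2(128) = 7. At each level, the problem size is divided by 2, so it takes 7 divisions to reduce to a base case of size 1. The algorithm makes 3 recursive calls at each level.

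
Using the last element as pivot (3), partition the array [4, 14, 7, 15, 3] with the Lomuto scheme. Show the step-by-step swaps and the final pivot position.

Lomuto partition with pivot = 3:

Initial array: [4, 14, 7, 15, 3]

arr[0]=4 > 3: no swap
arr[1]=14 > 3: no swap
arr[2]=7 > 3: no swap
arr[3]=15 > 3: no swap

Place pivot at position 0: [3, 14, 7, 15, 4]
Pivot position: 0

After partitioning with pivot 3, the array becomes [3, 14, 7, 15, 4]. The pivot is placed at index 0. All elements to the left of the pivot are <= 3, and all elements to the right are > 3.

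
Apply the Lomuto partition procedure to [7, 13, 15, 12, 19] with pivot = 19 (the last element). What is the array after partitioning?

Lomuto partition with pivot = 19:

Initial array: [7, 13, 15, 12, 19]

arr[0]=7 <= 19: swap with position 0, array becomes [7, 13, 15, 12, 19]
arr[1]=13 <= 19: swap with position 1, array becomes [7, 13, 15, 12, 19]
arr[2]=15 <= 19: swap with position 2, array becomes [7, 13, 15, 12, 19]
arr[3]=12 <= 19: swap with position 3, array becomes [7, 13, 15, 12, 19]

Place pivot at position 4: [7, 13, 15, 12, 19]
Pivot position: 4

After partitioning with pivot 19, the array becomes [7, 13, 15, 12, 19]. The pivot is placed at index 4. All elements to the left of the pivot are <= 19, and all elements to the right are > 19.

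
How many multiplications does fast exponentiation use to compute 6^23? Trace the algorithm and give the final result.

Computing 6^23 by squaring (build up from 6^1; each line after the first costs one multiplication):

6^1 = 6
6^2 = (6^1)^2 = 6^2 = 36
6^4 = (6^2)^2 = 36^2 = 1296
6^5 = 6 * 6^4 = 6 * 1296 = 7776
6^10 = (6^5)^2 = 7776^2 = 60466176
6^11 = 6 * 6^10 = 6 * 60466176 = 362797056
6^22 = (6^11)^2 = 362797056^2 = 131621703842267136
6^23 = 6 * 6^22 = 6 * 131621703842267136 = 789730223053602816

Result: 789730223053602816
Multiplications needed: 7 (7 lines after 6^1)

6^23 = 789730223053602816. Using exponentiation by squaring, this requires 7 multiplications. The key idea: if the exponent is even, square the half-power; if odd, multiply by the base once.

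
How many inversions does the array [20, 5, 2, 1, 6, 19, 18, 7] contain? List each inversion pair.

Finding inversions in [20, 5, 2, 1, 6, 19, 18, 7]:

(0, 1): arr[0]=20 > arr[1]=5
(0, 2): arr[0]=20 > arr[2]=2
(0, 3): arr[0]=20 > arr[3]=1
(0, 4): arr[0]=20 > arr[4]=6
(0, 5): arr[0]=20 > arr[5]=19
(0, 6): arr[0]=20 > arr[6]=18
(0, 7): arr[0]=20 > arr[7]=7
(1, 2): arr[1]=5 > arr[2]=2
(1, 3): arr[1]=5 > arr[3]=1
(2, 3): arr[2]=2 > arr[3]=1
(5, 6): arr[5]=19 > arr[6]=18
(5, 7): arr[5]=19 > arr[7]=7
(6, 7): arr[6]=18 > arr[7]=7

Total inversions: 13

The array has 13 inversion(s): (0,1), (0,2), (0,3), (0,4), (0,5), (0,6), (0,7), (1,2), (1,3), (2,3), (5,6), (5,7), (6,7). Each pair (i,j) satisfies i < j and arr[i] > arr[j].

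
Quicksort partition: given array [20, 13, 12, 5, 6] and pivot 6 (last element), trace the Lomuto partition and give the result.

Lomuto partition with pivot = 6:

Initial array: [20, 13, 12, 5, 6]

arr[0]=20 > 6: no swap
arr[1]=13 > 6: no swap
arr[2]=12 > 6: no swap
arr[3]=5 <= 6: swap with position 0, array becomes [5, 13, 12, 20, 6]

Place pivot at position 1: [5, 6, 12, 20, 13]
Pivot position: 1

After partitioning with pivot 6, the array becomes [5, 6, 12, 20, 13]. The pivot is placed at index 1. All elements to the left of the pivot are <= 6, and all elements to the right are > 6.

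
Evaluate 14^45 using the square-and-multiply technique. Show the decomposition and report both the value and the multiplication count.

Computing 14^45 by squaring (build up from 14^1; each line after the first costs one multiplication):

14^1 = 14
14^2 = (14^1)^2 = 14^2 = 196
14^4 = (14^2)^2 = 196^2 = 38416
14^5 = 14 * 14^4 = 14 * 38416 = 537824
14^10 = (14^5)^2 = 537824^2 = 289254654976
14^11 = 14 * 14^10 = 14 * 289254654976 = 4049565169664
14^22 = (14^11)^2 = 4049565169664^2 = 16398978063355821105872896
14^44 = (14^22)^2 = 16398978063355821105872896^2 = 268926481522425436988250652599945506664302107426816
14^45 = 14 * 14^44 = 14 * 268926481522425436988250652599945506664302107426816 = 3764970741313956117835509136399237093300229503975424

Result: 3764970741313956117835509136399237093300229503975424
Multiplications needed: 8 (8 lines after 14^1)

14^45 = 3764970741313956117835509136399237093300229503975424. Using exponentiation by squaring, this requires 8 multiplications. The key idea: if the exponent is even, square the half-power; if odd, multiply by the base once.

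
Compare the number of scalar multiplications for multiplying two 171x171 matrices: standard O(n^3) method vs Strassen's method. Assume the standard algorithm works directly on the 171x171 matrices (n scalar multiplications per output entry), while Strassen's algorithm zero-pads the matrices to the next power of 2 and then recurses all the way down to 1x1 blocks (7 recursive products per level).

Matrix multiplication for 171x171 matrices:

Strassen's algorithm requires power-of-2 dimensions. Pad 171x171 to 256x256 (next power of 2).

Standard algorithm: 171^3 = 5000211 multiplications
Strassen's algorithm: 7^(log2(256)) = 7^8 = 5764801 multiplications
Difference: 5000211 - 5764801 = -764590 (Strassen uses MORE here due to padding overhead — for small or just-over-power-of-2 n, padding can outweigh the per-level savings)

Standard: 5000211 multiplications (171^3). Strassen: 5764801 multiplications (7^8, after padding to 256x256). Strassen reduces 8 recursive multiplications to 7 at each level.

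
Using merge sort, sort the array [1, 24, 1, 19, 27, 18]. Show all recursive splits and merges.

Merge sort trace:

Split: [1, 24, 1, 19, 27, 18] -> [1, 24, 1] and [19, 27, 18]
  Split: [1, 24, 1] -> [1] and [24, 1]
    Split: [24, 1] -> [24] and [1]
    Merge: [24] + [1] -> [1, 24]
  Merge: [1] + [1, 24] -> [1, 1, 24]
  Split: [19, 27, 18] -> [19] and [27, 18]
    Split: [27, 18] -> [27] and [18]
    Merge: [27] + [18] -> [18, 27]
  Merge: [19] + [18, 27] -> [18, 19, 27]
Merge: [1, 1, 24] + [18, 19, 27] -> [1, 1, 18, 19, 24, 27]

Final sorted array: [1, 1, 18, 19, 24, 27]

The merge sort proceeds by recursively splitting the array and merging sorted halves.
After all merges, the sorted array is [1, 1, 18, 19, 24, 27].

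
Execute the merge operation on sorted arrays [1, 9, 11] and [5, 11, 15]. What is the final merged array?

Merging process:

Compare 1 vs 5: take 1 from left. Merged: [1]
Compare 9 vs 5: take 5 from right. Merged: [1, 5]
Compare 9 vs 11: take 9 from left. Merged: [1, 5, 9]
Compare 11 vs 11: take 11 from left. Merged: [1, 5, 9, 11]
Append remaining from right: [11, 15]. Merged: [1, 5, 9, 11, 11, 15]

Final merged array: [1, 5, 9, 11, 11, 15]
Total comparisons: 4

The merged array is [1, 5, 9, 11, 11, 15], requiring 4 comparisons. The merge step runs in O(n) time where n is the total number of elements.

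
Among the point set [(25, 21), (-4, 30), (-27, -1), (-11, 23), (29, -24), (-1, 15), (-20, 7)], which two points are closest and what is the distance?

Computing all pairwise distances among 7 points:

d((25, 21), (-4, 30)) = 30.3645
d((25, 21), (-27, -1)) = 56.4624
d((25, 21), (-11, 23)) = 36.0555
d((25, 21), (29, -24)) = 45.1774
d((25, 21), (-1, 15)) = 26.6833
d((25, 21), (-20, 7)) = 47.1275
d((-4, 30), (-27, -1)) = 38.6005
d((-4, 30), (-11, 23)) = 9.8995 <-- minimum
d((-4, 30), (29, -24)) = 63.2851
d((-4, 30), (-1, 15)) = 15.2971
d((-4, 30), (-20, 7)) = 28.0179
d((-27, -1), (-11, 23)) = 28.8444
d((-27, -1), (29, -24)) = 60.5392
d((-27, -1), (-1, 15)) = 30.5287
d((-27, -1), (-20, 7)) = 10.6301
d((-11, 23), (29, -24)) = 61.7171
d((-11, 23), (-1, 15)) = 12.8062
d((-11, 23), (-20, 7)) = 18.3576
d((29, -24), (-1, 15)) = 49.2037
d((29, -24), (-20, 7)) = 57.9828
d((-1, 15), (-20, 7)) = 20.6155

Closest pair: (-4, 30) and (-11, 23) with distance 9.8995

The closest pair is (-4, 30) and (-11, 23) with Euclidean distance 9.8995. For 7 points, brute-force pairwise comparison is shown above. For large n, the divide-and-conquer algorithm (sort by x, recurse on halves, check the dividing strip) achieves O(n log n).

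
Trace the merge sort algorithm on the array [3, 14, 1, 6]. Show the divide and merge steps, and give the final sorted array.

Merge sort trace:

Split: [3, 14, 1, 6] -> [3, 14] and [1, 6]
  Split: [3, 14] -> [3] and [14]
  Merge: [3] + [14] -> [3, 14]
  Split: [1, 6] -> [1] and [6]
  Merge: [1] + [6] -> [1, 6]
Merge: [3, 14] + [1, 6] -> [1, 3, 6, 14]

Final sorted array: [1, 3, 6, 14]

The merge sort proceeds by recursively splitting the array and merging sorted halves.
After all merges, the sorted array is [1, 3, 6, 14].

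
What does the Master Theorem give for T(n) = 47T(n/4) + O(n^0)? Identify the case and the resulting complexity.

Master Theorem for T(n) = 47T(n/4) + O(n^0):

a = 47, b = 4, c = 0
log_b(a) = log_4(47) = 2.7773

Case 1: c = 0 < log_4(47) = 2.7773
T(n) = O(n^(log_4 47))

For T(n) = 47T(n/4) + O(n^0): log_4(47) = 2.7773. This is Case 1 of the Master Theorem (c < log_b(a), work dominated by leaves), giving O(n^(log_4 47)).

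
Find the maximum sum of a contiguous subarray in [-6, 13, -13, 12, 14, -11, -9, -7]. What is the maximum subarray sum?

Using Kadane's algorithm on [-6, 13, -13, 12, 14, -11, -9, -7]:

Scanning through the array:
Position 1 (value 13): max_ending_here = 13, max_so_far = 13
Position 2 (value -13): max_ending_here = 0, max_so_far = 13
Position 3 (value 12): max_ending_here = 12, max_so_far = 13
Position 4 (value 14): max_ending_here = 26, max_so_far = 26
Position 5 (value -11): max_ending_here = 15, max_so_far = 26
Position 6 (value -9): max_ending_here = 6, max_so_far = 26
Position 7 (value -7): max_ending_here = -1, max_so_far = 26

Maximum subarray: [13, -13, 12, 14]
Maximum sum: 26

The maximum subarray is [13, -13, 12, 14] with sum 26. This subarray runs from index 1 to index 4.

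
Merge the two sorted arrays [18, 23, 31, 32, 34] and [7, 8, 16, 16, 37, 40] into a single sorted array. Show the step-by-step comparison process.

Merging process:

Compare 18 vs 7: take 7 from right. Merged: [7]
Compare 18 vs 8: take 8 from right. Merged: [7, 8]
Compare 18 vs 16: take 16 from right. Merged: [7, 8, 16]
Compare 18 vs 16: take 16 from right. Merged: [7, 8, 16, 16]
Compare 18 vs 37: take 18 from left. Merged: [7, 8, 16, 16, 18]
Compare 23 vs 37: take 23 from left. Merged: [7, 8, 16, 16, 18, 23]
Compare 31 vs 37: take 31 from left. Merged: [7, 8, 16, 16, 18, 23, 31]
Compare 32 vs 37: take 32 from left. Merged: [7, 8, 16, 16, 18, 23, 31, 32]
Compare 34 vs 37: take 34 from left. Merged: [7, 8, 16, 16, 18, 23, 31, 32, 34]
Append remaining from right: [37, 40]. Merged: [7, 8, 16, 16, 18, 23, 31, 32, 34, 37, 40]

Final merged array: [7, 8, 16, 16, 18, 23, 31, 32, 34, 37, 40]
Total comparisons: 9

The merged array is [7, 8, 16, 16, 18, 23, 31, 32, 34, 37, 40], requiring 9 comparisons. The merge step runs in O(n) time where n is the total number of elements.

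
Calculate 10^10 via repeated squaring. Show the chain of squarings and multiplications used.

Computing 10^10 by squaring (build up from 10^1; each line after the first costs one multiplication):

10^1 = 10
10^2 = (10^1)^2 = 10^2 = 100
10^4 = (10^2)^2 = 100^2 = 10000
10^5 = 10 * 10^4 = 10 * 10000 = 100000
10^10 = (10^5)^2 = 100000^2 = 10000000000

Result: 10000000000
Multiplications needed: 4 (4 lines after 10^1)

10^10 = 10000000000. Using exponentiation by squaring, this requires 4 multiplications. The key idea: if the exponent is even, square the half-power; if odd, multiply by the base once.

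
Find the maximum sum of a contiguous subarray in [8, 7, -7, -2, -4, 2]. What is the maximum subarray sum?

Using Kadane's algorithm on [8, 7, -7, -2, -4, 2]:

Scanning through the array:
Position 1 (value 7): max_ending_here = 15, max_so_far = 15
Position 2 (value -7): max_ending_here = 8, max_so_far = 15
Position 3 (value -2): max_ending_here = 6, max_so_far = 15
Position 4 (value -4): max_ending_here = 2, max_so_far = 15
Position 5 (value 2): max_ending_here = 4, max_so_far = 15

Maximum subarray: [8, 7]
Maximum sum: 15

The maximum subarray is [8, 7] with sum 15. This subarray runs from index 0 to index 1.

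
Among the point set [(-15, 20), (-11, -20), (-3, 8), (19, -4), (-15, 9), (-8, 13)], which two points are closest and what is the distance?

Computing all pairwise distances among 6 points:

d((-15, 20), (-11, -20)) = 40.1995
d((-15, 20), (-3, 8)) = 16.9706
d((-15, 20), (19, -4)) = 41.6173
d((-15, 20), (-15, 9)) = 11.0
d((-15, 20), (-8, 13)) = 9.8995
d((-11, -20), (-3, 8)) = 29.1204
d((-11, -20), (19, -4)) = 34.0
d((-11, -20), (-15, 9)) = 29.2746
d((-11, -20), (-8, 13)) = 33.1361
d((-3, 8), (19, -4)) = 25.0599
d((-3, 8), (-15, 9)) = 12.0416
d((-3, 8), (-8, 13)) = 7.0711 <-- minimum
d((19, -4), (-15, 9)) = 36.4005
d((19, -4), (-8, 13)) = 31.9061
d((-15, 9), (-8, 13)) = 8.0623

Closest pair: (-3, 8) and (-8, 13) with distance 7.0711

The closest pair is (-3, 8) and (-8, 13) with Euclidean distance 7.0711. For 6 points, brute-force pairwise comparison is shown above. For large n, the divide-and-conquer algorithm (sort by x, recurse on halves, check the dividing strip) achieves O(n log n).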